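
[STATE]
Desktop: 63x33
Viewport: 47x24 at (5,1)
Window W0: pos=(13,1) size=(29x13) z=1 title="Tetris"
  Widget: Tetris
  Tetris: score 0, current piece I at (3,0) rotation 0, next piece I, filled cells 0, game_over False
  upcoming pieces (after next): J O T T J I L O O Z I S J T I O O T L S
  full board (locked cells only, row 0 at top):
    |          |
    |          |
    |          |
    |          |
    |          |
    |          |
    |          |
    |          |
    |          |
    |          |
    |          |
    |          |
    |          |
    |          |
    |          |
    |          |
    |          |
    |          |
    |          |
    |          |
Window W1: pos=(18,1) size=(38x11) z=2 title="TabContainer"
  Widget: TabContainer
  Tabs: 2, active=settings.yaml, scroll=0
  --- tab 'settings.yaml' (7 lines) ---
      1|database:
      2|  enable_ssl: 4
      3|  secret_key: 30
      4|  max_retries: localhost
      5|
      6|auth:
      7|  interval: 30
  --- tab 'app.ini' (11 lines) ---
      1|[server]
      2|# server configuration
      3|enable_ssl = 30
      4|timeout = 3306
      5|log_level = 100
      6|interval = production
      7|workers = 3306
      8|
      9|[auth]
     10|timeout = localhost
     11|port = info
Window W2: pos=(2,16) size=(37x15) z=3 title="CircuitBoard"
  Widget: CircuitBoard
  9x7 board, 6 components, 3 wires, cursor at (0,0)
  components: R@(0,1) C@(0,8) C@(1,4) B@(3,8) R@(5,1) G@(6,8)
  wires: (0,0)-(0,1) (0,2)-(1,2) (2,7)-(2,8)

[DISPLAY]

        ┏━━━━┏━━━━━━━━━━━━━━━━━━━━━━━━━━━━━━━━━
        ┃ Tet┃ TabContainer                    
        ┠────┠─────────────────────────────────
        ┃    ┃[settings.yaml]│ app.ini         
        ┃    ┃─────────────────────────────────
        ┃    ┃database:                        
        ┃    ┃  enable_ssl: 4                  
        ┃    ┃  secret_key: 30                 
        ┃    ┃  max_retries: localhost         
        ┃    ┃                                 
        ┃    ┗━━━━━━━━━━━━━━━━━━━━━━━━━━━━━━━━━
        ┃          │                ┃          
        ┗━━━━━━━━━━━━━━━━━━━━━━━━━━━┛          
                                               
                                               
━━━━━━━━━━━━━━━━━━━━━━━━━━━━━━━━━┓             
ircuitBoard                      ┃             
─────────────────────────────────┨             
 0 1 2 3 4 5 6 7 8               ┃             
 [.]─ R   ·                      ┃             
          │                      ┃             
          ·       C              ┃             
                                 ┃             
                              · ─┃             


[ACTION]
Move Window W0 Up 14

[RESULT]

        ┃ Tet┏━━━━━━━━━━━━━━━━━━━━━━━━━━━━━━━━━
        ┠────┃ TabContainer                    
        ┃    ┠─────────────────────────────────
        ┃    ┃[settings.yaml]│ app.ini         
        ┃    ┃─────────────────────────────────
        ┃    ┃database:                        
        ┃    ┃  enable_ssl: 4                  
        ┃    ┃  secret_key: 30                 
        ┃    ┃  max_retries: localhost         
        ┃    ┃                                 
        ┃    ┗━━━━━━━━━━━━━━━━━━━━━━━━━━━━━━━━━
        ┗━━━━━━━━━━━━━━━━━━━━━━━━━━━┛          
                                               
                                               
                                               
━━━━━━━━━━━━━━━━━━━━━━━━━━━━━━━━━┓             
ircuitBoard                      ┃             
─────────────────────────────────┨             
 0 1 2 3 4 5 6 7 8               ┃             
 [.]─ R   ·                      ┃             
          │                      ┃             
          ·       C              ┃             
                                 ┃             
                              · ─┃             


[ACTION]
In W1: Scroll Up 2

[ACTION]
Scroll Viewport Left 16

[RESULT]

             ┃ Tet┏━━━━━━━━━━━━━━━━━━━━━━━━━━━━
             ┠────┃ TabContainer               
             ┃    ┠────────────────────────────
             ┃    ┃[settings.yaml]│ app.ini    
             ┃    ┃────────────────────────────
             ┃    ┃database:                   
             ┃    ┃  enable_ssl: 4             
             ┃    ┃  secret_key: 30            
             ┃    ┃  max_retries: localhost    
             ┃    ┃                            
             ┃    ┗━━━━━━━━━━━━━━━━━━━━━━━━━━━━
             ┗━━━━━━━━━━━━━━━━━━━━━━━━━━━┛     
                                               
                                               
                                               
  ┏━━━━━━━━━━━━━━━━━━━━━━━━━━━━━━━━━━━┓        
  ┃ CircuitBoard                      ┃        
  ┠───────────────────────────────────┨        
  ┃   0 1 2 3 4 5 6 7 8               ┃        
  ┃0  [.]─ R   ·                      ┃        
  ┃            │                      ┃        
  ┃1           ·       C              ┃        
  ┃                                   ┃        
  ┃2                               · ─┃        


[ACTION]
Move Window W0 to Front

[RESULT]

             ┃ Tetris                    ┃━━━━━
             ┠───────────────────────────┨     
             ┃          │Next:           ┃─────
             ┃          │████            ┃i    
             ┃          │                ┃─────
             ┃          │                ┃     
             ┃          │                ┃     
             ┃          │                ┃     
             ┃          │Score:          ┃t    
             ┃          │0               ┃     
             ┃          │                ┃━━━━━
             ┗━━━━━━━━━━━━━━━━━━━━━━━━━━━┛     
                                               
                                               
                                               
  ┏━━━━━━━━━━━━━━━━━━━━━━━━━━━━━━━━━━━┓        
  ┃ CircuitBoard                      ┃        
  ┠───────────────────────────────────┨        
  ┃   0 1 2 3 4 5 6 7 8               ┃        
  ┃0  [.]─ R   ·                      ┃        
  ┃            │                      ┃        
  ┃1           ·       C              ┃        
  ┃                                   ┃        
  ┃2                               · ─┃        


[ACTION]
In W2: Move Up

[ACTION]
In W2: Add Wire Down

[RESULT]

             ┃ Tetris                    ┃━━━━━
             ┠───────────────────────────┨     
             ┃          │Next:           ┃─────
             ┃          │████            ┃i    
             ┃          │                ┃─────
             ┃          │                ┃     
             ┃          │                ┃     
             ┃          │                ┃     
             ┃          │Score:          ┃t    
             ┃          │0               ┃     
             ┃          │                ┃━━━━━
             ┗━━━━━━━━━━━━━━━━━━━━━━━━━━━┛     
                                               
                                               
                                               
  ┏━━━━━━━━━━━━━━━━━━━━━━━━━━━━━━━━━━━┓        
  ┃ CircuitBoard                      ┃        
  ┠───────────────────────────────────┨        
  ┃   0 1 2 3 4 5 6 7 8               ┃        
  ┃0  [.]─ R   ·                      ┃        
  ┃    │       │                      ┃        
  ┃1   ·       ·       C              ┃        
  ┃                                   ┃        
  ┃2                               · ─┃        


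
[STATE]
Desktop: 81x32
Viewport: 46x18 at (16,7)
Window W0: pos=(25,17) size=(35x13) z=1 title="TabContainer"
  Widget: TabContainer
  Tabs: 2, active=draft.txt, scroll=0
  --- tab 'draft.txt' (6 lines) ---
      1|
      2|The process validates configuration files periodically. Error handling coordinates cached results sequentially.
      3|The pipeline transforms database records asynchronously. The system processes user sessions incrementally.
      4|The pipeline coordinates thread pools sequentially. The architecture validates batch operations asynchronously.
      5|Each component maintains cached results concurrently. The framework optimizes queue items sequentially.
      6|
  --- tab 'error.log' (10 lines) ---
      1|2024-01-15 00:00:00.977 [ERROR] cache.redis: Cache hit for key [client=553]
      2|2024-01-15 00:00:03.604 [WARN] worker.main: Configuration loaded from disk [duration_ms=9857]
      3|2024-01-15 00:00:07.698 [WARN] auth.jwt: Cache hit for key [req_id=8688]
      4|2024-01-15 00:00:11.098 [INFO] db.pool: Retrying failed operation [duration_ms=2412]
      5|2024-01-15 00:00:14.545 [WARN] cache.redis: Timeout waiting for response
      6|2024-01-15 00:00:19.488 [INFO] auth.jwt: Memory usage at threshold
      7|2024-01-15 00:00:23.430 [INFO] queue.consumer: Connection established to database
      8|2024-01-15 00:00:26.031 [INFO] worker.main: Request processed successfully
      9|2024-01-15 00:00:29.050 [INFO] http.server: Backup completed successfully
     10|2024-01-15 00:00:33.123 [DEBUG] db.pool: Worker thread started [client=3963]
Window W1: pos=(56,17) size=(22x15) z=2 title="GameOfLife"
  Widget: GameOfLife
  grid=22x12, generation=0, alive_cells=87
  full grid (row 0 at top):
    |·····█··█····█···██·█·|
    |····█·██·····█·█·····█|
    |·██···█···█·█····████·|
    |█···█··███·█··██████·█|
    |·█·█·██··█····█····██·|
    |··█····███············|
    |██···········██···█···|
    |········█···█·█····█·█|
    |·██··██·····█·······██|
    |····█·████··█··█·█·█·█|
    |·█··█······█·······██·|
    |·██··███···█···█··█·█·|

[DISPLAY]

                                              
                                              
                                              
                                              
                                              
                                              
                                              
                                              
                                              
                                              
         ┏━━━━━━━━━━━━━━━━━━━━━━━━━━━━━━┏━━━━━
         ┃ TabContainer                 ┃ Game
         ┠──────────────────────────────┠─────
         ┃[draft.txt]│ error.log        ┃Gen: 
         ┃──────────────────────────────┃···█·
         ┃                              ┃██···
         ┃The process validates configur┃···█·
         ┃The pipeline transforms databa┃█·█·█


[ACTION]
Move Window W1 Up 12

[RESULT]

                                        ┠─────
                                        ┃Gen: 
                                        ┃···█·
                                        ┃██···
                                        ┃···█·
                                        ┃█·█·█
                                        ┃·█···
                                        ┃█····
                                        ┃·····
                                        ┃██··█
         ┏━━━━━━━━━━━━━━━━━━━━━━━━━━━━━━┃···█·
         ┃ TabContainer                 ┃█··█·
         ┠──────────────────────────────┗━━━━━
         ┃[draft.txt]│ error.log           ┃  
         ┃─────────────────────────────────┃  
         ┃                                 ┃  
         ┃The process validates configurati┃  
         ┃The pipeline transforms database ┃  


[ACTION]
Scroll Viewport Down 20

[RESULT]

                                        ┃█····
                                        ┃·····
                                        ┃██··█
         ┏━━━━━━━━━━━━━━━━━━━━━━━━━━━━━━┃···█·
         ┃ TabContainer                 ┃█··█·
         ┠──────────────────────────────┗━━━━━
         ┃[draft.txt]│ error.log           ┃  
         ┃─────────────────────────────────┃  
         ┃                                 ┃  
         ┃The process validates configurati┃  
         ┃The pipeline transforms database ┃  
         ┃The pipeline coordinates thread p┃  
         ┃Each component maintains cached r┃  
         ┃                                 ┃  
         ┃                                 ┃  
         ┗━━━━━━━━━━━━━━━━━━━━━━━━━━━━━━━━━┛  
                                              
                                              


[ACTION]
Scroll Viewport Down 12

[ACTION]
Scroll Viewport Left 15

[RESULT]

                                              
                                              
                                              
                        ┏━━━━━━━━━━━━━━━━━━━━━
                        ┃ TabContainer        
                        ┠─────────────────────
                        ┃[draft.txt]│ error.lo
                        ┃─────────────────────
                        ┃                     
                        ┃The process validates
                        ┃The pipeline transfor
                        ┃The pipeline coordina
                        ┃Each component mainta
                        ┃                     
                        ┃                     
                        ┗━━━━━━━━━━━━━━━━━━━━━
                                              
                                              


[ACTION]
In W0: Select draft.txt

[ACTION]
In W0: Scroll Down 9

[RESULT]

                                              
                                              
                                              
                        ┏━━━━━━━━━━━━━━━━━━━━━
                        ┃ TabContainer        
                        ┠─────────────────────
                        ┃[draft.txt]│ error.lo
                        ┃─────────────────────
                        ┃                     
                        ┃                     
                        ┃                     
                        ┃                     
                        ┃                     
                        ┃                     
                        ┃                     
                        ┗━━━━━━━━━━━━━━━━━━━━━
                                              
                                              


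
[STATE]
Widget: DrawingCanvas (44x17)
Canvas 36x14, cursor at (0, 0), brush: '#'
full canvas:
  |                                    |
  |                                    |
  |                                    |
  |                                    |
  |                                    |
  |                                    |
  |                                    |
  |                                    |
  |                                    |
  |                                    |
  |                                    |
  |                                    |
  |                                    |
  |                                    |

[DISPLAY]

+                                           
                                            
                                            
                                            
                                            
                                            
                                            
                                            
                                            
                                            
                                            
                                            
                                            
                                            
                                            
                                            
                                            


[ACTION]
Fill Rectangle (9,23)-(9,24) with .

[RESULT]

+                                           
                                            
                                            
                                            
                                            
                                            
                                            
                                            
                                            
                       ..                   
                                            
                                            
                                            
                                            
                                            
                                            
                                            


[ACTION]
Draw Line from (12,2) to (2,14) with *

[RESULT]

+                                           
                                            
              *                             
             *                              
            *                               
          **                                
         *                                  
        *                                   
       *                                    
      *                ..                   
    **                                      
   *                                        
  *                                         
                                            
                                            
                                            
                                            


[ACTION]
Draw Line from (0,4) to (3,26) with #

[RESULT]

+   ####                                    
        ########                            
              * #######                     
             *         ####                 
            *                               
          **                                
         *                                  
        *                                   
       *                                    
      *                ..                   
    **                                      
   *                                        
  *                                         
                                            
                                            
                                            
                                            


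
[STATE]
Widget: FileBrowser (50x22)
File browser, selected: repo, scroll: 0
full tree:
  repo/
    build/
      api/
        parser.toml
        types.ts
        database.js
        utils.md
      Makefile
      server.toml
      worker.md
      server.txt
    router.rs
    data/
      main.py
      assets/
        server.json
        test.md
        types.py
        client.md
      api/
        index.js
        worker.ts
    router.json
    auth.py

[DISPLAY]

> [-] repo/                                       
    [+] build/                                    
    router.rs                                     
    [+] data/                                     
    router.json                                   
    auth.py                                       
                                                  
                                                  
                                                  
                                                  
                                                  
                                                  
                                                  
                                                  
                                                  
                                                  
                                                  
                                                  
                                                  
                                                  
                                                  
                                                  


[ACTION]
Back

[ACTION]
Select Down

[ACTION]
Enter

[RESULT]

  [-] repo/                                       
  > [-] build/                                    
      [+] api/                                    
      Makefile                                    
      server.toml                                 
      worker.md                                   
      server.txt                                  
    router.rs                                     
    [+] data/                                     
    router.json                                   
    auth.py                                       
                                                  
                                                  
                                                  
                                                  
                                                  
                                                  
                                                  
                                                  
                                                  
                                                  
                                                  


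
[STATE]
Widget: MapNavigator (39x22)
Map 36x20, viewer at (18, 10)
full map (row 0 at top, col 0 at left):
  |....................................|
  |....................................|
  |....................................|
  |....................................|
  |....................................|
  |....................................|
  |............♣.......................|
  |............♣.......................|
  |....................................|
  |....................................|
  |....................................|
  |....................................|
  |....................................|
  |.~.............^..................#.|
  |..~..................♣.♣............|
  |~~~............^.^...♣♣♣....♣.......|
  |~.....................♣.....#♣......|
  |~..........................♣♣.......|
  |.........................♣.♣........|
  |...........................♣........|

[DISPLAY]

                                       
 ....................................  
 ....................................  
 ....................................  
 ....................................  
 ....................................  
 ....................................  
 ............♣.......................  
 ............♣.......................  
 ....................................  
 ....................................  
 ..................@.................  
 ....................................  
 ....................................  
 .~.............^..................#.  
 ..~..................♣.♣............  
 ~~~............^.^...♣♣♣....♣.......  
 ~.....................♣.....#♣......  
 ~..........................♣♣.......  
 .........................♣.♣........  
 ...........................♣........  
                                       


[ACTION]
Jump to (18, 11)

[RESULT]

 ....................................  
 ....................................  
 ....................................  
 ....................................  
 ....................................  
 ....................................  
 ............♣.......................  
 ............♣.......................  
 ....................................  
 ....................................  
 ....................................  
 ..................@.................  
 ....................................  
 .~.............^..................#.  
 ..~..................♣.♣............  
 ~~~............^.^...♣♣♣....♣.......  
 ~.....................♣.....#♣......  
 ~..........................♣♣.......  
 .........................♣.♣........  
 ...........................♣........  
                                       
                                       


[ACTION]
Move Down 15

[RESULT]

 ....................................  
 ....................................  
 ....................................  
 ....................................  
 ....................................  
 .~.............^..................#.  
 ..~..................♣.♣............  
 ~~~............^.^...♣♣♣....♣.......  
 ~.....................♣.....#♣......  
 ~..........................♣♣.......  
 .........................♣.♣........  
 ..................@........♣........  
                                       
                                       
                                       
                                       
                                       
                                       
                                       
                                       
                                       
                                       


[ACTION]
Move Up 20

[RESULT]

                                       
                                       
                                       
                                       
                                       
                                       
                                       
                                       
                                       
                                       
                                       
 ..................@.................  
 ....................................  
 ....................................  
 ....................................  
 ....................................  
 ....................................  
 ............♣.......................  
 ............♣.......................  
 ....................................  
 ....................................  
 ....................................  


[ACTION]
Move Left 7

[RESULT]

                                       
                                       
                                       
                                       
                                       
                                       
                                       
                                       
                                       
                                       
                                       
        ...........@...................
        ...............................
        ...............................
        ...............................
        ...............................
        ...............................
        ............♣..................
        ............♣..................
        ...............................
        ...............................
        ...............................


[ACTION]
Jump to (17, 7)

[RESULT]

                                       
                                       
                                       
                                       
  .................................... 
  .................................... 
  .................................... 
  .................................... 
  .................................... 
  .................................... 
  ............♣....................... 
  ............♣....@.................. 
  .................................... 
  .................................... 
  .................................... 
  .................................... 
  .................................... 
  .~.............^..................#. 
  ..~..................♣.♣............ 
  ~~~............^.^...♣♣♣....♣....... 
  ~.....................♣.....#♣...... 
  ~..........................♣♣....... 


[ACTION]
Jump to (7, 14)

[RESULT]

            ...........................
            ...........................
            ...........................
            ............♣..............
            ............♣..............
            ...........................
            ...........................
            ...........................
            ...........................
            ...........................
            .~.............^...........
            ..~....@.............♣.♣...
            ~~~............^.^...♣♣♣...
            ~.....................♣....
            ~..........................
            .........................♣.
            ...........................
                                       
                                       
                                       
                                       
                                       


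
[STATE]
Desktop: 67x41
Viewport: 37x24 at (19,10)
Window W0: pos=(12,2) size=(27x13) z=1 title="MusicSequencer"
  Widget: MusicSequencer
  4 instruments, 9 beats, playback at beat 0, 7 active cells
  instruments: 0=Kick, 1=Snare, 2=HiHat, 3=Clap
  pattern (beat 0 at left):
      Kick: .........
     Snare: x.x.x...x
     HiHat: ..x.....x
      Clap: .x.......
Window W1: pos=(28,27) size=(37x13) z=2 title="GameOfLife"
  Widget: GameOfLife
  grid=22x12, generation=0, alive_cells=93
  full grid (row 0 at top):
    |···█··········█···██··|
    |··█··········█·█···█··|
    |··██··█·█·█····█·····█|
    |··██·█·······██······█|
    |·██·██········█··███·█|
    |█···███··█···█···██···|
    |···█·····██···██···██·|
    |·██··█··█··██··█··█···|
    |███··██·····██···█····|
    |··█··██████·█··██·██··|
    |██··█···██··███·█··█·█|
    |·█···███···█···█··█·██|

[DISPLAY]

                   ┃                 
                   ┃                 
                   ┃                 
                   ┃                 
━━━━━━━━━━━━━━━━━━━┛                 
                                     
                                     
                                     
                                     
                                     
                                     
                                     
                                     
                                     
                                     
                                     
                                     
         ┏━━━━━━━━━━━━━━━━━━━━━━━━━━━
         ┃ GameOfLife                
         ┠───────────────────────────
         ┃Gen: 0                     
         ┃··██··█·█·█····█·····█     
         ┃··██·█·······██······█     
         ┃·██·██········█··███·█     


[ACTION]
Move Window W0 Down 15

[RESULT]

                                     
                                     
                                     
                                     
                                     
                                     
                                     
━━━━━━━━━━━━━━━━━━━┓                 
Sequencer          ┃                 
───────────────────┨                 
▼12345678          ┃                 
·········          ┃                 
█·█·█···█          ┃                 
··█·····█          ┃                 
·█·······          ┃                 
                   ┃                 
                   ┃                 
         ┏━━━━━━━━━━━━━━━━━━━━━━━━━━━
         ┃ GameOfLife                
━━━━━━━━━┠───────────────────────────
         ┃Gen: 0                     
         ┃··██··█·█·█····█·····█     
         ┃··██·█·······██······█     
         ┃·██·██········█··███·█     


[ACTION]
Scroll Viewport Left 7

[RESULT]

                                     
                                     
                                     
                                     
                                     
                                     
                                     
┏━━━━━━━━━━━━━━━━━━━━━━━━━┓          
┃ MusicSequencer          ┃          
┠─────────────────────────┨          
┃      ▼12345678          ┃          
┃  Kick·········          ┃          
┃ Snare█·█·█···█          ┃          
┃ HiHat··█·····█          ┃          
┃  Clap·█·······          ┃          
┃                         ┃          
┃                         ┃          
┃               ┏━━━━━━━━━━━━━━━━━━━━
┃               ┃ GameOfLife         
┗━━━━━━━━━━━━━━━┠────────────────────
                ┃Gen: 0              
                ┃··██··█·█·█····█····
                ┃··██·█·······██·····
                ┃·██·██········█··███


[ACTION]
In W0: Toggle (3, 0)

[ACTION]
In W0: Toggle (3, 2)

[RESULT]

                                     
                                     
                                     
                                     
                                     
                                     
                                     
┏━━━━━━━━━━━━━━━━━━━━━━━━━┓          
┃ MusicSequencer          ┃          
┠─────────────────────────┨          
┃      ▼12345678          ┃          
┃  Kick·········          ┃          
┃ Snare█·█·█···█          ┃          
┃ HiHat··█·····█          ┃          
┃  Clap███······          ┃          
┃                         ┃          
┃                         ┃          
┃               ┏━━━━━━━━━━━━━━━━━━━━
┃               ┃ GameOfLife         
┗━━━━━━━━━━━━━━━┠────────────────────
                ┃Gen: 0              
                ┃··██··█·█·█····█····
                ┃··██·█·······██·····
                ┃·██·██········█··███


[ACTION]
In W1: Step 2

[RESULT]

                                     
                                     
                                     
                                     
                                     
                                     
                                     
┏━━━━━━━━━━━━━━━━━━━━━━━━━┓          
┃ MusicSequencer          ┃          
┠─────────────────────────┨          
┃      ▼12345678          ┃          
┃  Kick·········          ┃          
┃ Snare█·█·█···█          ┃          
┃ HiHat··█·····█          ┃          
┃  Clap███······          ┃          
┃                         ┃          
┃                         ┃          
┃               ┏━━━━━━━━━━━━━━━━━━━━
┃               ┃ GameOfLife         
┗━━━━━━━━━━━━━━━┠────────────────────
                ┃Gen: 2              
                ┃·····█·······█·██·█·
                ┃·██··█·······█·██·█·
                ┃·██··██··········█·█


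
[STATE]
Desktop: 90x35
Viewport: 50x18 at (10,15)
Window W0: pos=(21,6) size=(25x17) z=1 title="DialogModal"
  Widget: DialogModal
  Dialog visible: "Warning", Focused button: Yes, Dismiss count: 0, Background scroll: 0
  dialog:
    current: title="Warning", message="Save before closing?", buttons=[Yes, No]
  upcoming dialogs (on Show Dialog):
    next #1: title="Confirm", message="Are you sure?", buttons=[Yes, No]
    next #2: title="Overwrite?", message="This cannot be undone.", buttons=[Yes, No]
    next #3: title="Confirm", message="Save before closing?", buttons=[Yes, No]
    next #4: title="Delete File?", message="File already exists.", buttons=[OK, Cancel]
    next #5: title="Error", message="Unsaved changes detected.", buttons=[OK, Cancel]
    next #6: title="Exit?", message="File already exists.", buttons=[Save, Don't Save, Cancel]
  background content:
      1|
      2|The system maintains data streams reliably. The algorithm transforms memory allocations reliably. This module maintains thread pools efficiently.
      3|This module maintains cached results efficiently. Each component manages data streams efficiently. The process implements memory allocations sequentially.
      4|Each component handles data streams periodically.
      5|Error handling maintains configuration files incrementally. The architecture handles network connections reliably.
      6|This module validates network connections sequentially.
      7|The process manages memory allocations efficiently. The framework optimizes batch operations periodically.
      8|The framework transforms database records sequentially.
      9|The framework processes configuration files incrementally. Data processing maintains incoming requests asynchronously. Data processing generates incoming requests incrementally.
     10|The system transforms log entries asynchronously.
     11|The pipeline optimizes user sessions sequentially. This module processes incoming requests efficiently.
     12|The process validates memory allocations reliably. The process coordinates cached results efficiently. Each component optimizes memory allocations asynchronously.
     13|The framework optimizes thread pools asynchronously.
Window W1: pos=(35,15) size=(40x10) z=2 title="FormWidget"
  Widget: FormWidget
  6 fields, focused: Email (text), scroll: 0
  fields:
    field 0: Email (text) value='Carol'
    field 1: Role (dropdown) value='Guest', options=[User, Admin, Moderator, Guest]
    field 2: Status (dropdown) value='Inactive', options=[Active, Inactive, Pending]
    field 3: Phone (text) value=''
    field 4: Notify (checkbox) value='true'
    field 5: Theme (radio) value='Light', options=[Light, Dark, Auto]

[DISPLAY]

           ┃Th│Save befor┏━━━━━━━━━━━━━━━━━━━━━━━━
           ┃Th│    [Yes] ┃ FormWidget             
           ┃Th└──────────┠────────────────────────
           ┃The system tr┃> Email:      [Carol    
           ┃The pipeline ┃  Role:       [Guest    
           ┃The process v┃  Status:     [Inactive 
           ┃The framework┃  Phone:      [         
           ┗━━━━━━━━━━━━━┃  Notify:     [x]       
                         ┃  Theme:      (●) Light 
                         ┗━━━━━━━━━━━━━━━━━━━━━━━━
                                                  
                                                  
                                                  
                                                  
                                                  
                                                  
                                                  
                                                  


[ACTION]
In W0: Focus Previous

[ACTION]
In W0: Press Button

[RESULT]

           ┃The process m┏━━━━━━━━━━━━━━━━━━━━━━━━
           ┃The framework┃ FormWidget             
           ┃The framework┠────────────────────────
           ┃The system tr┃> Email:      [Carol    
           ┃The pipeline ┃  Role:       [Guest    
           ┃The process v┃  Status:     [Inactive 
           ┃The framework┃  Phone:      [         
           ┗━━━━━━━━━━━━━┃  Notify:     [x]       
                         ┃  Theme:      (●) Light 
                         ┗━━━━━━━━━━━━━━━━━━━━━━━━
                                                  
                                                  
                                                  
                                                  
                                                  
                                                  
                                                  
                                                  


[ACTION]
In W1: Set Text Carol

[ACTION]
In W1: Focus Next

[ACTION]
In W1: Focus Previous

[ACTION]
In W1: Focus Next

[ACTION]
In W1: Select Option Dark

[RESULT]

           ┃The process m┏━━━━━━━━━━━━━━━━━━━━━━━━
           ┃The framework┃ FormWidget             
           ┃The framework┠────────────────────────
           ┃The system tr┃  Email:      [Carol    
           ┃The pipeline ┃> Role:       [Guest    
           ┃The process v┃  Status:     [Inactive 
           ┃The framework┃  Phone:      [         
           ┗━━━━━━━━━━━━━┃  Notify:     [x]       
                         ┃  Theme:      (●) Light 
                         ┗━━━━━━━━━━━━━━━━━━━━━━━━
                                                  
                                                  
                                                  
                                                  
                                                  
                                                  
                                                  
                                                  
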